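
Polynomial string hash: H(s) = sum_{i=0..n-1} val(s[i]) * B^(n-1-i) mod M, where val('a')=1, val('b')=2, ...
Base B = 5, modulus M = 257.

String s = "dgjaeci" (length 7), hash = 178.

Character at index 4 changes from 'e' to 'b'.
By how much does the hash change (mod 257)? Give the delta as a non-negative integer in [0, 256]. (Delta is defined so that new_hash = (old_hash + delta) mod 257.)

Answer: 182

Derivation:
Delta formula: (val(new) - val(old)) * B^(n-1-k) mod M
  val('b') - val('e') = 2 - 5 = -3
  B^(n-1-k) = 5^2 mod 257 = 25
  Delta = -3 * 25 mod 257 = 182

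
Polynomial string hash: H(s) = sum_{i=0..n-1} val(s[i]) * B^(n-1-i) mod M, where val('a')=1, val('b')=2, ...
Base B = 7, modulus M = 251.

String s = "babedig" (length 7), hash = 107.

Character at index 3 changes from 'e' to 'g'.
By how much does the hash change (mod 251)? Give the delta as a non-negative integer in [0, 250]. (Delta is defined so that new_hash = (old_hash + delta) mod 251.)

Delta formula: (val(new) - val(old)) * B^(n-1-k) mod M
  val('g') - val('e') = 7 - 5 = 2
  B^(n-1-k) = 7^3 mod 251 = 92
  Delta = 2 * 92 mod 251 = 184

Answer: 184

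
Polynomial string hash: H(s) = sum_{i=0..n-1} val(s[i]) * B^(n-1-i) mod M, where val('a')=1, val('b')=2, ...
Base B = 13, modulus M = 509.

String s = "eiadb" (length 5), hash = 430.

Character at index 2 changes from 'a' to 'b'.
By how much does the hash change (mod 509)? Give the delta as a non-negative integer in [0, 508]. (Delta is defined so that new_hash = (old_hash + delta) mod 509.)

Answer: 169

Derivation:
Delta formula: (val(new) - val(old)) * B^(n-1-k) mod M
  val('b') - val('a') = 2 - 1 = 1
  B^(n-1-k) = 13^2 mod 509 = 169
  Delta = 1 * 169 mod 509 = 169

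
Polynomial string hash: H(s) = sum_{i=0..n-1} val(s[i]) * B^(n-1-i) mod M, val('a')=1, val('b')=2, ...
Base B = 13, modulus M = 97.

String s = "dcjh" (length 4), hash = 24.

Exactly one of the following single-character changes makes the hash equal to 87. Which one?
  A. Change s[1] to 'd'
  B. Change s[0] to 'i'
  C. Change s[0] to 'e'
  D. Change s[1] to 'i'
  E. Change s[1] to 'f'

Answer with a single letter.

Answer: C

Derivation:
Option A: s[1]='c'->'d', delta=(4-3)*13^2 mod 97 = 72, hash=24+72 mod 97 = 96
Option B: s[0]='d'->'i', delta=(9-4)*13^3 mod 97 = 24, hash=24+24 mod 97 = 48
Option C: s[0]='d'->'e', delta=(5-4)*13^3 mod 97 = 63, hash=24+63 mod 97 = 87 <-- target
Option D: s[1]='c'->'i', delta=(9-3)*13^2 mod 97 = 44, hash=24+44 mod 97 = 68
Option E: s[1]='c'->'f', delta=(6-3)*13^2 mod 97 = 22, hash=24+22 mod 97 = 46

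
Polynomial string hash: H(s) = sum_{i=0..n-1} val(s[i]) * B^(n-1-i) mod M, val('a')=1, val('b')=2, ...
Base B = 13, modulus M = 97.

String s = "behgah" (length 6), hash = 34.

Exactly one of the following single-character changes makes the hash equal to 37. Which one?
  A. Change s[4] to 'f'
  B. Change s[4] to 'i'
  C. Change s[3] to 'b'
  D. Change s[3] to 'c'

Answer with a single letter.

Answer: D

Derivation:
Option A: s[4]='a'->'f', delta=(6-1)*13^1 mod 97 = 65, hash=34+65 mod 97 = 2
Option B: s[4]='a'->'i', delta=(9-1)*13^1 mod 97 = 7, hash=34+7 mod 97 = 41
Option C: s[3]='g'->'b', delta=(2-7)*13^2 mod 97 = 28, hash=34+28 mod 97 = 62
Option D: s[3]='g'->'c', delta=(3-7)*13^2 mod 97 = 3, hash=34+3 mod 97 = 37 <-- target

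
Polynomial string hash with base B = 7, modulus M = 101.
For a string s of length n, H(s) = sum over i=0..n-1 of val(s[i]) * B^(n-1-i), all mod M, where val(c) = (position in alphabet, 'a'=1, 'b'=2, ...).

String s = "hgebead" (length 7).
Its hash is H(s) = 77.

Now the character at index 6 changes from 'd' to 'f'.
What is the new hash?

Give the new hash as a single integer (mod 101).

val('d') = 4, val('f') = 6
Position k = 6, exponent = n-1-k = 0
B^0 mod M = 7^0 mod 101 = 1
Delta = (6 - 4) * 1 mod 101 = 2
New hash = (77 + 2) mod 101 = 79

Answer: 79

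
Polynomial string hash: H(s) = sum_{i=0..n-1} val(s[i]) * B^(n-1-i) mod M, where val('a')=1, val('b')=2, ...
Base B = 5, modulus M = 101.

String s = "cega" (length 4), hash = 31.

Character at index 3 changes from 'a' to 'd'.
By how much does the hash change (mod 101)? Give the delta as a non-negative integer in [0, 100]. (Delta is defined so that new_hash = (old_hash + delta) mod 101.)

Answer: 3

Derivation:
Delta formula: (val(new) - val(old)) * B^(n-1-k) mod M
  val('d') - val('a') = 4 - 1 = 3
  B^(n-1-k) = 5^0 mod 101 = 1
  Delta = 3 * 1 mod 101 = 3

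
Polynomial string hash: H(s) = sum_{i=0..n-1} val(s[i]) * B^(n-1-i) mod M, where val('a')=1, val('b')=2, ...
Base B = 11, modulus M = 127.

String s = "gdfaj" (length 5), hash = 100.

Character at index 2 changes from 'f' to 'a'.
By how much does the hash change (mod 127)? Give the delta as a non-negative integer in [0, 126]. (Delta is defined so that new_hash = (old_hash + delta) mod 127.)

Delta formula: (val(new) - val(old)) * B^(n-1-k) mod M
  val('a') - val('f') = 1 - 6 = -5
  B^(n-1-k) = 11^2 mod 127 = 121
  Delta = -5 * 121 mod 127 = 30

Answer: 30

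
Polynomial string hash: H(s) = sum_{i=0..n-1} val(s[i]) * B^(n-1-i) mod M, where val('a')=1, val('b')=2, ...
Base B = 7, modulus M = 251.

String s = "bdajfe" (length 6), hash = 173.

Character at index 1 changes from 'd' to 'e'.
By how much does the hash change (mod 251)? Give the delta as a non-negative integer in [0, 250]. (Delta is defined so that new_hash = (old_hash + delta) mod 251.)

Delta formula: (val(new) - val(old)) * B^(n-1-k) mod M
  val('e') - val('d') = 5 - 4 = 1
  B^(n-1-k) = 7^4 mod 251 = 142
  Delta = 1 * 142 mod 251 = 142

Answer: 142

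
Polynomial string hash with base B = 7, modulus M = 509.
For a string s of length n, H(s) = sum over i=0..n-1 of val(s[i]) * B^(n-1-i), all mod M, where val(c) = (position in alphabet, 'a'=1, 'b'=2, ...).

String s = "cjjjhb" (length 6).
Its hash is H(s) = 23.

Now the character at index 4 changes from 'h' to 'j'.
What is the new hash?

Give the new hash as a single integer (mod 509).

val('h') = 8, val('j') = 10
Position k = 4, exponent = n-1-k = 1
B^1 mod M = 7^1 mod 509 = 7
Delta = (10 - 8) * 7 mod 509 = 14
New hash = (23 + 14) mod 509 = 37

Answer: 37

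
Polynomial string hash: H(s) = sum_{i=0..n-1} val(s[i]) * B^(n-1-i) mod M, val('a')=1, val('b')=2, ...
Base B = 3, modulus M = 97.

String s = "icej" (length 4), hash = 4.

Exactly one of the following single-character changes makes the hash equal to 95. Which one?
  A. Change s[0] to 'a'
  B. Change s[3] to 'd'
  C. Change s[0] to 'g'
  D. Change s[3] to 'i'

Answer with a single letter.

Option A: s[0]='i'->'a', delta=(1-9)*3^3 mod 97 = 75, hash=4+75 mod 97 = 79
Option B: s[3]='j'->'d', delta=(4-10)*3^0 mod 97 = 91, hash=4+91 mod 97 = 95 <-- target
Option C: s[0]='i'->'g', delta=(7-9)*3^3 mod 97 = 43, hash=4+43 mod 97 = 47
Option D: s[3]='j'->'i', delta=(9-10)*3^0 mod 97 = 96, hash=4+96 mod 97 = 3

Answer: B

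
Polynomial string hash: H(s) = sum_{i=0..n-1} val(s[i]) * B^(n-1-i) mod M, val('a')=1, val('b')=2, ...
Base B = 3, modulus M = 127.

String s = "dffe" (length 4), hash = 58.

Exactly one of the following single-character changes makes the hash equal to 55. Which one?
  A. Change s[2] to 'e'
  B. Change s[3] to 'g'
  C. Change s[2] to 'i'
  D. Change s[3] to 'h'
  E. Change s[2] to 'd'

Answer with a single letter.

Answer: A

Derivation:
Option A: s[2]='f'->'e', delta=(5-6)*3^1 mod 127 = 124, hash=58+124 mod 127 = 55 <-- target
Option B: s[3]='e'->'g', delta=(7-5)*3^0 mod 127 = 2, hash=58+2 mod 127 = 60
Option C: s[2]='f'->'i', delta=(9-6)*3^1 mod 127 = 9, hash=58+9 mod 127 = 67
Option D: s[3]='e'->'h', delta=(8-5)*3^0 mod 127 = 3, hash=58+3 mod 127 = 61
Option E: s[2]='f'->'d', delta=(4-6)*3^1 mod 127 = 121, hash=58+121 mod 127 = 52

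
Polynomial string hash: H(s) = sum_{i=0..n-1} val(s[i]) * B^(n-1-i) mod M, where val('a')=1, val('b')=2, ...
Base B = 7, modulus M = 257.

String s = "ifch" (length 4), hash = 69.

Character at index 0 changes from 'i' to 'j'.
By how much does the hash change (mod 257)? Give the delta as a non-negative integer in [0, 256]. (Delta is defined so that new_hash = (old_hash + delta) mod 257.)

Answer: 86

Derivation:
Delta formula: (val(new) - val(old)) * B^(n-1-k) mod M
  val('j') - val('i') = 10 - 9 = 1
  B^(n-1-k) = 7^3 mod 257 = 86
  Delta = 1 * 86 mod 257 = 86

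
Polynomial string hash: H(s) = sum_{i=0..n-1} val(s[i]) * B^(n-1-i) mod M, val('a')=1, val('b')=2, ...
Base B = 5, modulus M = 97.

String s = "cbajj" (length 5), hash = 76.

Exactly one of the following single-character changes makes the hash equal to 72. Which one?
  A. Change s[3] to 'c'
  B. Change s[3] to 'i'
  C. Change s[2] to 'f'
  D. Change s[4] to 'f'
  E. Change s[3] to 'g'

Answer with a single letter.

Option A: s[3]='j'->'c', delta=(3-10)*5^1 mod 97 = 62, hash=76+62 mod 97 = 41
Option B: s[3]='j'->'i', delta=(9-10)*5^1 mod 97 = 92, hash=76+92 mod 97 = 71
Option C: s[2]='a'->'f', delta=(6-1)*5^2 mod 97 = 28, hash=76+28 mod 97 = 7
Option D: s[4]='j'->'f', delta=(6-10)*5^0 mod 97 = 93, hash=76+93 mod 97 = 72 <-- target
Option E: s[3]='j'->'g', delta=(7-10)*5^1 mod 97 = 82, hash=76+82 mod 97 = 61

Answer: D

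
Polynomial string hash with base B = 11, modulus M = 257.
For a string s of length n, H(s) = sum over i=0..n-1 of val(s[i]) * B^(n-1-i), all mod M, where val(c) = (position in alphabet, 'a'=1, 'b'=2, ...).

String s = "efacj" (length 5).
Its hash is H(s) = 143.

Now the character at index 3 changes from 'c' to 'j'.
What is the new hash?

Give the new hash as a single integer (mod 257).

val('c') = 3, val('j') = 10
Position k = 3, exponent = n-1-k = 1
B^1 mod M = 11^1 mod 257 = 11
Delta = (10 - 3) * 11 mod 257 = 77
New hash = (143 + 77) mod 257 = 220

Answer: 220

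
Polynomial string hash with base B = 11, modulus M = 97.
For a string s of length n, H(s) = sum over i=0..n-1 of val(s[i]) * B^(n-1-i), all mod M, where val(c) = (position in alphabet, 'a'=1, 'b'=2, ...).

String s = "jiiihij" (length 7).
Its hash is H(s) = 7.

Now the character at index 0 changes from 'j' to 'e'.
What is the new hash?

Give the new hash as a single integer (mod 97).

Answer: 48

Derivation:
val('j') = 10, val('e') = 5
Position k = 0, exponent = n-1-k = 6
B^6 mod M = 11^6 mod 97 = 50
Delta = (5 - 10) * 50 mod 97 = 41
New hash = (7 + 41) mod 97 = 48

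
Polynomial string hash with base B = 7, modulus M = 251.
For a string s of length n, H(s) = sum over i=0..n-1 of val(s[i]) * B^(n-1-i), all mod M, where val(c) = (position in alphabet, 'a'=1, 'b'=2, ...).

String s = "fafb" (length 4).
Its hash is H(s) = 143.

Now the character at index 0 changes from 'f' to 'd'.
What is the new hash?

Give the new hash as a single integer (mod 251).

val('f') = 6, val('d') = 4
Position k = 0, exponent = n-1-k = 3
B^3 mod M = 7^3 mod 251 = 92
Delta = (4 - 6) * 92 mod 251 = 67
New hash = (143 + 67) mod 251 = 210

Answer: 210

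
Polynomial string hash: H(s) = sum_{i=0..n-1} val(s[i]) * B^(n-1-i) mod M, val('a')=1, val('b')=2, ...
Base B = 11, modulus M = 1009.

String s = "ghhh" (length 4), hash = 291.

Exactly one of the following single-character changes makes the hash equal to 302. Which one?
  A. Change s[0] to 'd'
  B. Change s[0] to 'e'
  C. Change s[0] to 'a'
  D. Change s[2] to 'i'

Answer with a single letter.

Option A: s[0]='g'->'d', delta=(4-7)*11^3 mod 1009 = 43, hash=291+43 mod 1009 = 334
Option B: s[0]='g'->'e', delta=(5-7)*11^3 mod 1009 = 365, hash=291+365 mod 1009 = 656
Option C: s[0]='g'->'a', delta=(1-7)*11^3 mod 1009 = 86, hash=291+86 mod 1009 = 377
Option D: s[2]='h'->'i', delta=(9-8)*11^1 mod 1009 = 11, hash=291+11 mod 1009 = 302 <-- target

Answer: D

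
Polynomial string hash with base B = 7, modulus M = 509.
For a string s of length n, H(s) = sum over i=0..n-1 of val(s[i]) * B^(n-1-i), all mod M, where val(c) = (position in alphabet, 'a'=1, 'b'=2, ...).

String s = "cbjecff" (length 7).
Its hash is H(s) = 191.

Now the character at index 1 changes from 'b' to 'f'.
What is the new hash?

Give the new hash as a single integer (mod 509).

Answer: 231

Derivation:
val('b') = 2, val('f') = 6
Position k = 1, exponent = n-1-k = 5
B^5 mod M = 7^5 mod 509 = 10
Delta = (6 - 2) * 10 mod 509 = 40
New hash = (191 + 40) mod 509 = 231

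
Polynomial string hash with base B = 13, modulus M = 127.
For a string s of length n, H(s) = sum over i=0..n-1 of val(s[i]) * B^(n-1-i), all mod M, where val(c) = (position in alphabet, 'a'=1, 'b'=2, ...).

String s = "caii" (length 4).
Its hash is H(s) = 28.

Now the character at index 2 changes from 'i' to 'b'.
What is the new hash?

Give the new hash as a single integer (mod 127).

Answer: 64

Derivation:
val('i') = 9, val('b') = 2
Position k = 2, exponent = n-1-k = 1
B^1 mod M = 13^1 mod 127 = 13
Delta = (2 - 9) * 13 mod 127 = 36
New hash = (28 + 36) mod 127 = 64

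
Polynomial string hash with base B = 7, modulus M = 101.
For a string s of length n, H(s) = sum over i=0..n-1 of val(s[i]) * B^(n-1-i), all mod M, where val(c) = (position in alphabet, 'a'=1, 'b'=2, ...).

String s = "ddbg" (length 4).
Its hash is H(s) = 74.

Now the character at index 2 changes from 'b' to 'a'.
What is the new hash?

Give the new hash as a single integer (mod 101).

Answer: 67

Derivation:
val('b') = 2, val('a') = 1
Position k = 2, exponent = n-1-k = 1
B^1 mod M = 7^1 mod 101 = 7
Delta = (1 - 2) * 7 mod 101 = 94
New hash = (74 + 94) mod 101 = 67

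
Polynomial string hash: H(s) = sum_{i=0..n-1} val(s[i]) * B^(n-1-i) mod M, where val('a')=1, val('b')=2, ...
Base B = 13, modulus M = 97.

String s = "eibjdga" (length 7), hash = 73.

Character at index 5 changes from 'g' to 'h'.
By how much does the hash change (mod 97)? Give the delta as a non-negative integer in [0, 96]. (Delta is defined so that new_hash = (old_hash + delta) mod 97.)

Delta formula: (val(new) - val(old)) * B^(n-1-k) mod M
  val('h') - val('g') = 8 - 7 = 1
  B^(n-1-k) = 13^1 mod 97 = 13
  Delta = 1 * 13 mod 97 = 13

Answer: 13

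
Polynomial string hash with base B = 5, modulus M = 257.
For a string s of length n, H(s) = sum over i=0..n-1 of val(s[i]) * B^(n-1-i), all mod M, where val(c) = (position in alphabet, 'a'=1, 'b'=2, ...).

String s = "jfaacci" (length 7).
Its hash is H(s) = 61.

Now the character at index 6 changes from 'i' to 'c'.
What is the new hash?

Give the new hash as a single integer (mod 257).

Answer: 55

Derivation:
val('i') = 9, val('c') = 3
Position k = 6, exponent = n-1-k = 0
B^0 mod M = 5^0 mod 257 = 1
Delta = (3 - 9) * 1 mod 257 = 251
New hash = (61 + 251) mod 257 = 55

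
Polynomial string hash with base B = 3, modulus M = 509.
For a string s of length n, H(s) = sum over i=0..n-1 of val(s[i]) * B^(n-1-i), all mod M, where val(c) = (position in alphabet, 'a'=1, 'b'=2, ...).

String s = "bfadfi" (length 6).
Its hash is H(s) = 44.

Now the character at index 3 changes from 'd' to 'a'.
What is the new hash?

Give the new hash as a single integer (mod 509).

val('d') = 4, val('a') = 1
Position k = 3, exponent = n-1-k = 2
B^2 mod M = 3^2 mod 509 = 9
Delta = (1 - 4) * 9 mod 509 = 482
New hash = (44 + 482) mod 509 = 17

Answer: 17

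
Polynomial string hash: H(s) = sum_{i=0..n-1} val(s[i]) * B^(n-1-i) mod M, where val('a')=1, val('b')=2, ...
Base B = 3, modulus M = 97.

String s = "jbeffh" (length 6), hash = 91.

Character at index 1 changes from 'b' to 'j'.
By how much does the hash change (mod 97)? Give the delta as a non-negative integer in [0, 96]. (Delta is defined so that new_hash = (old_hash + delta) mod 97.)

Delta formula: (val(new) - val(old)) * B^(n-1-k) mod M
  val('j') - val('b') = 10 - 2 = 8
  B^(n-1-k) = 3^4 mod 97 = 81
  Delta = 8 * 81 mod 97 = 66

Answer: 66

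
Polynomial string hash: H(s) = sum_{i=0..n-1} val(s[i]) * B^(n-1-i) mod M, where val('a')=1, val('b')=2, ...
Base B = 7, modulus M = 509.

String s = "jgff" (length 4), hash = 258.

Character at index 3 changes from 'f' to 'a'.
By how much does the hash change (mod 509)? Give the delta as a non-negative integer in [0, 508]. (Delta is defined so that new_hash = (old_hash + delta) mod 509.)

Answer: 504

Derivation:
Delta formula: (val(new) - val(old)) * B^(n-1-k) mod M
  val('a') - val('f') = 1 - 6 = -5
  B^(n-1-k) = 7^0 mod 509 = 1
  Delta = -5 * 1 mod 509 = 504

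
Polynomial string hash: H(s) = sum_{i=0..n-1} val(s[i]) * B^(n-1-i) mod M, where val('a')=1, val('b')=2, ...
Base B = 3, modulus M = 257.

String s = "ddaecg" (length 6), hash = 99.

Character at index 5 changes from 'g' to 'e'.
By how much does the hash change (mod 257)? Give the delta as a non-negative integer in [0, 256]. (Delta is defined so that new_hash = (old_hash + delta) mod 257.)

Answer: 255

Derivation:
Delta formula: (val(new) - val(old)) * B^(n-1-k) mod M
  val('e') - val('g') = 5 - 7 = -2
  B^(n-1-k) = 3^0 mod 257 = 1
  Delta = -2 * 1 mod 257 = 255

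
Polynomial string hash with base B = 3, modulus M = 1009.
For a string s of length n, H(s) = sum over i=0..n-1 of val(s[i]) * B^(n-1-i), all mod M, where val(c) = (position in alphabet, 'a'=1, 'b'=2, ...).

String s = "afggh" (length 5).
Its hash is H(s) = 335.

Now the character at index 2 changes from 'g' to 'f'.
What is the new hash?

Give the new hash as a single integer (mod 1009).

val('g') = 7, val('f') = 6
Position k = 2, exponent = n-1-k = 2
B^2 mod M = 3^2 mod 1009 = 9
Delta = (6 - 7) * 9 mod 1009 = 1000
New hash = (335 + 1000) mod 1009 = 326

Answer: 326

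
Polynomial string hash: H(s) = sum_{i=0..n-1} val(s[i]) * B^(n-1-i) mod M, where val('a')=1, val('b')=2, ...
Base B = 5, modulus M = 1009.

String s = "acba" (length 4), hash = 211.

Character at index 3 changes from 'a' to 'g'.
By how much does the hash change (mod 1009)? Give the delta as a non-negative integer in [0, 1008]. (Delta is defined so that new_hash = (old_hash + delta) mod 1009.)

Delta formula: (val(new) - val(old)) * B^(n-1-k) mod M
  val('g') - val('a') = 7 - 1 = 6
  B^(n-1-k) = 5^0 mod 1009 = 1
  Delta = 6 * 1 mod 1009 = 6

Answer: 6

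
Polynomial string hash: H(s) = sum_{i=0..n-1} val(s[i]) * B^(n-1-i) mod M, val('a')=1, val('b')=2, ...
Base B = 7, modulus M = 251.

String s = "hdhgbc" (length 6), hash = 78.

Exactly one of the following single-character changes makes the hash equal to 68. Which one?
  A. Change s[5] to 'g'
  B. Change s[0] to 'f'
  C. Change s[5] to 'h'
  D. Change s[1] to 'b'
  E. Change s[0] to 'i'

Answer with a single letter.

Option A: s[5]='c'->'g', delta=(7-3)*7^0 mod 251 = 4, hash=78+4 mod 251 = 82
Option B: s[0]='h'->'f', delta=(6-8)*7^5 mod 251 = 20, hash=78+20 mod 251 = 98
Option C: s[5]='c'->'h', delta=(8-3)*7^0 mod 251 = 5, hash=78+5 mod 251 = 83
Option D: s[1]='d'->'b', delta=(2-4)*7^4 mod 251 = 218, hash=78+218 mod 251 = 45
Option E: s[0]='h'->'i', delta=(9-8)*7^5 mod 251 = 241, hash=78+241 mod 251 = 68 <-- target

Answer: E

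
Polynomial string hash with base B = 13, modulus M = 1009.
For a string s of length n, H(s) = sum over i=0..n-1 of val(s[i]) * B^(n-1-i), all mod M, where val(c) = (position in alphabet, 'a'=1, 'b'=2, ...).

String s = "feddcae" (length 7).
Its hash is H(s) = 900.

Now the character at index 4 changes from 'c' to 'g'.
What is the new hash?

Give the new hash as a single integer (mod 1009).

Answer: 567

Derivation:
val('c') = 3, val('g') = 7
Position k = 4, exponent = n-1-k = 2
B^2 mod M = 13^2 mod 1009 = 169
Delta = (7 - 3) * 169 mod 1009 = 676
New hash = (900 + 676) mod 1009 = 567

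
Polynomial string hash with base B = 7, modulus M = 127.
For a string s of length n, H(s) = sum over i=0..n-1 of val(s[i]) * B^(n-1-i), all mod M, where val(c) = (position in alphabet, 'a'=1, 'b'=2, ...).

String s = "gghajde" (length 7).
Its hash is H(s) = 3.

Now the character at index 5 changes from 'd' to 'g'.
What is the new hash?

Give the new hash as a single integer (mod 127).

val('d') = 4, val('g') = 7
Position k = 5, exponent = n-1-k = 1
B^1 mod M = 7^1 mod 127 = 7
Delta = (7 - 4) * 7 mod 127 = 21
New hash = (3 + 21) mod 127 = 24

Answer: 24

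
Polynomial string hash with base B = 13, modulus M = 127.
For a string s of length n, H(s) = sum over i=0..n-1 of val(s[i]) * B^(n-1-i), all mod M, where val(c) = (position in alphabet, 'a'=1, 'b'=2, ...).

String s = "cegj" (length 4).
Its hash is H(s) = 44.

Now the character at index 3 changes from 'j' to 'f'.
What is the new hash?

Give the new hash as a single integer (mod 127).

val('j') = 10, val('f') = 6
Position k = 3, exponent = n-1-k = 0
B^0 mod M = 13^0 mod 127 = 1
Delta = (6 - 10) * 1 mod 127 = 123
New hash = (44 + 123) mod 127 = 40

Answer: 40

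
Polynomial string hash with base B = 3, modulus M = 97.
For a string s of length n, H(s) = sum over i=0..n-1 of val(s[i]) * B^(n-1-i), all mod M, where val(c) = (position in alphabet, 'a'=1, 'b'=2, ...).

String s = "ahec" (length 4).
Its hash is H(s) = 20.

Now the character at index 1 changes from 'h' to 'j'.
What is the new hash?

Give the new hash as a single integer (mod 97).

val('h') = 8, val('j') = 10
Position k = 1, exponent = n-1-k = 2
B^2 mod M = 3^2 mod 97 = 9
Delta = (10 - 8) * 9 mod 97 = 18
New hash = (20 + 18) mod 97 = 38

Answer: 38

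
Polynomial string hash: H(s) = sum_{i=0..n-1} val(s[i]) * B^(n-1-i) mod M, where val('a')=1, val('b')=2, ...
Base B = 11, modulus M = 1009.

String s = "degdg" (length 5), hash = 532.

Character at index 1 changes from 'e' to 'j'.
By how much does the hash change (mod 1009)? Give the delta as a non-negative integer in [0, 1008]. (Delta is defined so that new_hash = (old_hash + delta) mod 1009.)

Answer: 601

Derivation:
Delta formula: (val(new) - val(old)) * B^(n-1-k) mod M
  val('j') - val('e') = 10 - 5 = 5
  B^(n-1-k) = 11^3 mod 1009 = 322
  Delta = 5 * 322 mod 1009 = 601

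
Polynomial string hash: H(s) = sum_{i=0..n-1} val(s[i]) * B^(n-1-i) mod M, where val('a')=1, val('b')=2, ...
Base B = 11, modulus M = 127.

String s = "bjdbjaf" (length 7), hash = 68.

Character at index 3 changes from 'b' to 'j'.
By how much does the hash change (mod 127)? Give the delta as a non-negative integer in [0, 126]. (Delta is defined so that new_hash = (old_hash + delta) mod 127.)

Delta formula: (val(new) - val(old)) * B^(n-1-k) mod M
  val('j') - val('b') = 10 - 2 = 8
  B^(n-1-k) = 11^3 mod 127 = 61
  Delta = 8 * 61 mod 127 = 107

Answer: 107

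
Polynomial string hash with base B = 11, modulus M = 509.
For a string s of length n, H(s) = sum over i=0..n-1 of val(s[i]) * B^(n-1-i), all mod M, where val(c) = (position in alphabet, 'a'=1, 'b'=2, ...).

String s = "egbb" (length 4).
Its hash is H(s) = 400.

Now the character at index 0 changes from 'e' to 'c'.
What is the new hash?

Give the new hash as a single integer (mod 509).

Answer: 283

Derivation:
val('e') = 5, val('c') = 3
Position k = 0, exponent = n-1-k = 3
B^3 mod M = 11^3 mod 509 = 313
Delta = (3 - 5) * 313 mod 509 = 392
New hash = (400 + 392) mod 509 = 283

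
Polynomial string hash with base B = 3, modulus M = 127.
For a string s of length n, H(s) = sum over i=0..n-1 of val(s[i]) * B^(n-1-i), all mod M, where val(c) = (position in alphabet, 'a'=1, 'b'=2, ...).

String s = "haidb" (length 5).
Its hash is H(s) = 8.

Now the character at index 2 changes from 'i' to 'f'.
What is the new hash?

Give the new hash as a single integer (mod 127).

val('i') = 9, val('f') = 6
Position k = 2, exponent = n-1-k = 2
B^2 mod M = 3^2 mod 127 = 9
Delta = (6 - 9) * 9 mod 127 = 100
New hash = (8 + 100) mod 127 = 108

Answer: 108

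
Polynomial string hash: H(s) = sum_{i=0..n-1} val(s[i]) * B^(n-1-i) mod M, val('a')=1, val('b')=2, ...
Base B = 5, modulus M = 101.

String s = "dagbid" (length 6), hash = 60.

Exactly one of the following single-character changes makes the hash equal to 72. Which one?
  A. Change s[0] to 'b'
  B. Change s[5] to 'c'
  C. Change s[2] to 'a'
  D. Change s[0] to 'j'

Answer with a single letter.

Answer: A

Derivation:
Option A: s[0]='d'->'b', delta=(2-4)*5^5 mod 101 = 12, hash=60+12 mod 101 = 72 <-- target
Option B: s[5]='d'->'c', delta=(3-4)*5^0 mod 101 = 100, hash=60+100 mod 101 = 59
Option C: s[2]='g'->'a', delta=(1-7)*5^3 mod 101 = 58, hash=60+58 mod 101 = 17
Option D: s[0]='d'->'j', delta=(10-4)*5^5 mod 101 = 65, hash=60+65 mod 101 = 24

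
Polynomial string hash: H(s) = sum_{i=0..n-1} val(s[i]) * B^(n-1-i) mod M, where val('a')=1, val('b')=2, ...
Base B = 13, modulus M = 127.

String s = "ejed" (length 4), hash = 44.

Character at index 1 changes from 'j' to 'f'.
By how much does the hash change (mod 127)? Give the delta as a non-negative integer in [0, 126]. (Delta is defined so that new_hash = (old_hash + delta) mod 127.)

Answer: 86

Derivation:
Delta formula: (val(new) - val(old)) * B^(n-1-k) mod M
  val('f') - val('j') = 6 - 10 = -4
  B^(n-1-k) = 13^2 mod 127 = 42
  Delta = -4 * 42 mod 127 = 86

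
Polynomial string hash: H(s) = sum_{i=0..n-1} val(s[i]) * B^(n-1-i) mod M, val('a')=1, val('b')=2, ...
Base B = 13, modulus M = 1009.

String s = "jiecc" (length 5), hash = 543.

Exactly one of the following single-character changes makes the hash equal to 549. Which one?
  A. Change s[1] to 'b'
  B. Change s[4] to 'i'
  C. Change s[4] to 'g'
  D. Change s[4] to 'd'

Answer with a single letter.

Answer: B

Derivation:
Option A: s[1]='i'->'b', delta=(2-9)*13^3 mod 1009 = 765, hash=543+765 mod 1009 = 299
Option B: s[4]='c'->'i', delta=(9-3)*13^0 mod 1009 = 6, hash=543+6 mod 1009 = 549 <-- target
Option C: s[4]='c'->'g', delta=(7-3)*13^0 mod 1009 = 4, hash=543+4 mod 1009 = 547
Option D: s[4]='c'->'d', delta=(4-3)*13^0 mod 1009 = 1, hash=543+1 mod 1009 = 544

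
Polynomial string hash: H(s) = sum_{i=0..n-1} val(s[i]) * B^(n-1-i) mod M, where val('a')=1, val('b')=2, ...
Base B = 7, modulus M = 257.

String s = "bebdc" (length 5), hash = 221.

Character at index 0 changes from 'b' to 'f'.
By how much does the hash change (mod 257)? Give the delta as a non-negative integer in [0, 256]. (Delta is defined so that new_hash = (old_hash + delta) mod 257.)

Answer: 95

Derivation:
Delta formula: (val(new) - val(old)) * B^(n-1-k) mod M
  val('f') - val('b') = 6 - 2 = 4
  B^(n-1-k) = 7^4 mod 257 = 88
  Delta = 4 * 88 mod 257 = 95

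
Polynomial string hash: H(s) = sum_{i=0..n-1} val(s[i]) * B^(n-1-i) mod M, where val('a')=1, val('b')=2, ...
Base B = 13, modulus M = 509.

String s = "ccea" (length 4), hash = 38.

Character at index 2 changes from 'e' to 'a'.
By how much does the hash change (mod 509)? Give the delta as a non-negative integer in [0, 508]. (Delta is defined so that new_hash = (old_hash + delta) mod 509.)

Answer: 457

Derivation:
Delta formula: (val(new) - val(old)) * B^(n-1-k) mod M
  val('a') - val('e') = 1 - 5 = -4
  B^(n-1-k) = 13^1 mod 509 = 13
  Delta = -4 * 13 mod 509 = 457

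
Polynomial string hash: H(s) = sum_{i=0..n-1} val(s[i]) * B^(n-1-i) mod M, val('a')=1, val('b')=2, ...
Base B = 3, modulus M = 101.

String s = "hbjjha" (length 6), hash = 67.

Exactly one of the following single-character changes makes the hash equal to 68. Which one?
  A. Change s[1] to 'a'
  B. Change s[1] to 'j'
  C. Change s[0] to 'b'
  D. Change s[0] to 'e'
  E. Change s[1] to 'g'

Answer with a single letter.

Answer: E

Derivation:
Option A: s[1]='b'->'a', delta=(1-2)*3^4 mod 101 = 20, hash=67+20 mod 101 = 87
Option B: s[1]='b'->'j', delta=(10-2)*3^4 mod 101 = 42, hash=67+42 mod 101 = 8
Option C: s[0]='h'->'b', delta=(2-8)*3^5 mod 101 = 57, hash=67+57 mod 101 = 23
Option D: s[0]='h'->'e', delta=(5-8)*3^5 mod 101 = 79, hash=67+79 mod 101 = 45
Option E: s[1]='b'->'g', delta=(7-2)*3^4 mod 101 = 1, hash=67+1 mod 101 = 68 <-- target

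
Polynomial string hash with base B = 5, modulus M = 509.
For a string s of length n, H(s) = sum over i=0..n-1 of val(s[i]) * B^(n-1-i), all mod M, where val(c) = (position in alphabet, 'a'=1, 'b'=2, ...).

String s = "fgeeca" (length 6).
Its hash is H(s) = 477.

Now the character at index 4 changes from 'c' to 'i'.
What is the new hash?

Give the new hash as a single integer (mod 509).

Answer: 507

Derivation:
val('c') = 3, val('i') = 9
Position k = 4, exponent = n-1-k = 1
B^1 mod M = 5^1 mod 509 = 5
Delta = (9 - 3) * 5 mod 509 = 30
New hash = (477 + 30) mod 509 = 507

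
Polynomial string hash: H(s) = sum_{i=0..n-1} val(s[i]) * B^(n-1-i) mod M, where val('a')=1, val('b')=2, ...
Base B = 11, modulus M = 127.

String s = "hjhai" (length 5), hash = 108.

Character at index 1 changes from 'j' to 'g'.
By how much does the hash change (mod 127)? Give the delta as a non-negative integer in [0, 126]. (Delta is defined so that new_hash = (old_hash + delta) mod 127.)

Answer: 71

Derivation:
Delta formula: (val(new) - val(old)) * B^(n-1-k) mod M
  val('g') - val('j') = 7 - 10 = -3
  B^(n-1-k) = 11^3 mod 127 = 61
  Delta = -3 * 61 mod 127 = 71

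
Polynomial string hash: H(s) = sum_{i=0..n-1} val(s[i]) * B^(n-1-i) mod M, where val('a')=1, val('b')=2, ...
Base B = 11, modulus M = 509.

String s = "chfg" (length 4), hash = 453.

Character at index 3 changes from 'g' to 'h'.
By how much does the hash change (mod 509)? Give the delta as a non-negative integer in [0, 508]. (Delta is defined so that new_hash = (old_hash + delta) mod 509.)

Delta formula: (val(new) - val(old)) * B^(n-1-k) mod M
  val('h') - val('g') = 8 - 7 = 1
  B^(n-1-k) = 11^0 mod 509 = 1
  Delta = 1 * 1 mod 509 = 1

Answer: 1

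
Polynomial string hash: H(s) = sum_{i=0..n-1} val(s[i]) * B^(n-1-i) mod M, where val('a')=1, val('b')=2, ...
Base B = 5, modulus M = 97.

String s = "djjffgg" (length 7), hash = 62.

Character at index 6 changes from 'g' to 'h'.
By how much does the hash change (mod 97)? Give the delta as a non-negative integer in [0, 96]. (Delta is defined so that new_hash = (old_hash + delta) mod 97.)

Answer: 1

Derivation:
Delta formula: (val(new) - val(old)) * B^(n-1-k) mod M
  val('h') - val('g') = 8 - 7 = 1
  B^(n-1-k) = 5^0 mod 97 = 1
  Delta = 1 * 1 mod 97 = 1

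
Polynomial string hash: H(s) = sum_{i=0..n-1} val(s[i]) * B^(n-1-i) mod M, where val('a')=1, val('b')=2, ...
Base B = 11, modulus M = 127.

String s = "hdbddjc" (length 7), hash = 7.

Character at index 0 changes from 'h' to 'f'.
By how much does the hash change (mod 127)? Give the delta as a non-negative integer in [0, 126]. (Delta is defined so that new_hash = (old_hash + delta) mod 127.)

Delta formula: (val(new) - val(old)) * B^(n-1-k) mod M
  val('f') - val('h') = 6 - 8 = -2
  B^(n-1-k) = 11^6 mod 127 = 38
  Delta = -2 * 38 mod 127 = 51

Answer: 51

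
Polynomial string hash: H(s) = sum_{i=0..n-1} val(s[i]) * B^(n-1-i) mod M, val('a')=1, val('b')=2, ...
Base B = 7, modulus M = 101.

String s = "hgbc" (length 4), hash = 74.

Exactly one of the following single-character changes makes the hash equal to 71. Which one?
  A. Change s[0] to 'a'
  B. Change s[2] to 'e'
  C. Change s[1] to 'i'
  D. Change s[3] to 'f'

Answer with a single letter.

Option A: s[0]='h'->'a', delta=(1-8)*7^3 mod 101 = 23, hash=74+23 mod 101 = 97
Option B: s[2]='b'->'e', delta=(5-2)*7^1 mod 101 = 21, hash=74+21 mod 101 = 95
Option C: s[1]='g'->'i', delta=(9-7)*7^2 mod 101 = 98, hash=74+98 mod 101 = 71 <-- target
Option D: s[3]='c'->'f', delta=(6-3)*7^0 mod 101 = 3, hash=74+3 mod 101 = 77

Answer: C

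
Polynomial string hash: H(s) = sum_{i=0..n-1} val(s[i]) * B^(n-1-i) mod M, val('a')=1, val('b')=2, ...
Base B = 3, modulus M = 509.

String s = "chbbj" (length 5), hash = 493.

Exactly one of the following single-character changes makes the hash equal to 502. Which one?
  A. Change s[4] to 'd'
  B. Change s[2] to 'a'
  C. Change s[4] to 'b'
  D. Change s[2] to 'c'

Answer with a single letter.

Option A: s[4]='j'->'d', delta=(4-10)*3^0 mod 509 = 503, hash=493+503 mod 509 = 487
Option B: s[2]='b'->'a', delta=(1-2)*3^2 mod 509 = 500, hash=493+500 mod 509 = 484
Option C: s[4]='j'->'b', delta=(2-10)*3^0 mod 509 = 501, hash=493+501 mod 509 = 485
Option D: s[2]='b'->'c', delta=(3-2)*3^2 mod 509 = 9, hash=493+9 mod 509 = 502 <-- target

Answer: D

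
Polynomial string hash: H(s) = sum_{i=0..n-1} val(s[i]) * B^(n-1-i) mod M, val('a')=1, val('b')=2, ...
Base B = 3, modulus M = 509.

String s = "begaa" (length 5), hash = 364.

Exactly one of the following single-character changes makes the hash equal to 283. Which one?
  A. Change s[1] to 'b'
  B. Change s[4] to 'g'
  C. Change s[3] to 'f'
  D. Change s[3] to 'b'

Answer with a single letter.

Option A: s[1]='e'->'b', delta=(2-5)*3^3 mod 509 = 428, hash=364+428 mod 509 = 283 <-- target
Option B: s[4]='a'->'g', delta=(7-1)*3^0 mod 509 = 6, hash=364+6 mod 509 = 370
Option C: s[3]='a'->'f', delta=(6-1)*3^1 mod 509 = 15, hash=364+15 mod 509 = 379
Option D: s[3]='a'->'b', delta=(2-1)*3^1 mod 509 = 3, hash=364+3 mod 509 = 367

Answer: A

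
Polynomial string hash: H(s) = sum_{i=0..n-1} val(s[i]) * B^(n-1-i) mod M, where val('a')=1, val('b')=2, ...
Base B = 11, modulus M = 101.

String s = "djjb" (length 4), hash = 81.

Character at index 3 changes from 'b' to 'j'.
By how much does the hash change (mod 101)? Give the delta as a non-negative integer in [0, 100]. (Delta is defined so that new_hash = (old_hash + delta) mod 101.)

Answer: 8

Derivation:
Delta formula: (val(new) - val(old)) * B^(n-1-k) mod M
  val('j') - val('b') = 10 - 2 = 8
  B^(n-1-k) = 11^0 mod 101 = 1
  Delta = 8 * 1 mod 101 = 8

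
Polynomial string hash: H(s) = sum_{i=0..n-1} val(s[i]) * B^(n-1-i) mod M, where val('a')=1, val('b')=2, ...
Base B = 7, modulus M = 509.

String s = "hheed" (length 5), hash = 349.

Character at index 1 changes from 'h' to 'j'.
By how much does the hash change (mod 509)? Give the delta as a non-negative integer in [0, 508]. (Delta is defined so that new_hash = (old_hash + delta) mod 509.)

Delta formula: (val(new) - val(old)) * B^(n-1-k) mod M
  val('j') - val('h') = 10 - 8 = 2
  B^(n-1-k) = 7^3 mod 509 = 343
  Delta = 2 * 343 mod 509 = 177

Answer: 177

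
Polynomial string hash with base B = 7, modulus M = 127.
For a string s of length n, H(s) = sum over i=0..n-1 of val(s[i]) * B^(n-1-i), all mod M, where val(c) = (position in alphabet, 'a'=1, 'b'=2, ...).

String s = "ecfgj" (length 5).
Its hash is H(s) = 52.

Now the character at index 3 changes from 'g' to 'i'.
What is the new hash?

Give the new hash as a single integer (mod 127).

val('g') = 7, val('i') = 9
Position k = 3, exponent = n-1-k = 1
B^1 mod M = 7^1 mod 127 = 7
Delta = (9 - 7) * 7 mod 127 = 14
New hash = (52 + 14) mod 127 = 66

Answer: 66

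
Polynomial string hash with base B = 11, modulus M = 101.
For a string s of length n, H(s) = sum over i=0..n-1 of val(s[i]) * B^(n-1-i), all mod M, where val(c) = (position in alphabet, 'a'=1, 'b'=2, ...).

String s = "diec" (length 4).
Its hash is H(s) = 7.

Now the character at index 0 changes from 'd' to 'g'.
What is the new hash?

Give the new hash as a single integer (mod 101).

Answer: 61

Derivation:
val('d') = 4, val('g') = 7
Position k = 0, exponent = n-1-k = 3
B^3 mod M = 11^3 mod 101 = 18
Delta = (7 - 4) * 18 mod 101 = 54
New hash = (7 + 54) mod 101 = 61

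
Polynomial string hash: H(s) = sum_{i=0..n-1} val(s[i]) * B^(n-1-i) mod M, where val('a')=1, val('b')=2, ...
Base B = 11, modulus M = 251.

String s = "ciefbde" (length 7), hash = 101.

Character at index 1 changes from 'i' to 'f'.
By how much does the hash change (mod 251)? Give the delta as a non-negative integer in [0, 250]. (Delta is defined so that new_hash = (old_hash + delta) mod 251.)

Delta formula: (val(new) - val(old)) * B^(n-1-k) mod M
  val('f') - val('i') = 6 - 9 = -3
  B^(n-1-k) = 11^5 mod 251 = 160
  Delta = -3 * 160 mod 251 = 22

Answer: 22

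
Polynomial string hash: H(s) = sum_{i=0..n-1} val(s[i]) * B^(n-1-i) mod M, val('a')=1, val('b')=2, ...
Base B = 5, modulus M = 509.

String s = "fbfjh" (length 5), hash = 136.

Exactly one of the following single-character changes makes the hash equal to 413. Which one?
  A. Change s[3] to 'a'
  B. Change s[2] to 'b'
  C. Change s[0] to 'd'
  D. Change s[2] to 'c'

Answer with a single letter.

Option A: s[3]='j'->'a', delta=(1-10)*5^1 mod 509 = 464, hash=136+464 mod 509 = 91
Option B: s[2]='f'->'b', delta=(2-6)*5^2 mod 509 = 409, hash=136+409 mod 509 = 36
Option C: s[0]='f'->'d', delta=(4-6)*5^4 mod 509 = 277, hash=136+277 mod 509 = 413 <-- target
Option D: s[2]='f'->'c', delta=(3-6)*5^2 mod 509 = 434, hash=136+434 mod 509 = 61

Answer: C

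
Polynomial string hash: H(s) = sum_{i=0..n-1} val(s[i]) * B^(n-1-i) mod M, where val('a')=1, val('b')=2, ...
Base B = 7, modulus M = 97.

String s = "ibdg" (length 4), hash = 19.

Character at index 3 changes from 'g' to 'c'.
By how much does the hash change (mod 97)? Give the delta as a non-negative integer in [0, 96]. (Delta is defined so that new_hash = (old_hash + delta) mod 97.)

Answer: 93

Derivation:
Delta formula: (val(new) - val(old)) * B^(n-1-k) mod M
  val('c') - val('g') = 3 - 7 = -4
  B^(n-1-k) = 7^0 mod 97 = 1
  Delta = -4 * 1 mod 97 = 93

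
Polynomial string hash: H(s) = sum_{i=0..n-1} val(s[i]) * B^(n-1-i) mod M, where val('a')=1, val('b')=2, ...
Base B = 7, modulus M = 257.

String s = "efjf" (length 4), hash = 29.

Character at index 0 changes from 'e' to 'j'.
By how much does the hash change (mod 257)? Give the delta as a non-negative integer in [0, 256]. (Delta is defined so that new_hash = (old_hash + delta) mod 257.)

Answer: 173

Derivation:
Delta formula: (val(new) - val(old)) * B^(n-1-k) mod M
  val('j') - val('e') = 10 - 5 = 5
  B^(n-1-k) = 7^3 mod 257 = 86
  Delta = 5 * 86 mod 257 = 173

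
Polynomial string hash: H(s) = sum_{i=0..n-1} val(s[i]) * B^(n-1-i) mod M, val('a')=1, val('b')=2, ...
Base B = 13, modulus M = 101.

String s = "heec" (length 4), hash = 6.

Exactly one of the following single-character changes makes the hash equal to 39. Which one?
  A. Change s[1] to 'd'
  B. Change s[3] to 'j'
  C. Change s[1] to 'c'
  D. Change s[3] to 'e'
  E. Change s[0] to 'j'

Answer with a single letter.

Answer: A

Derivation:
Option A: s[1]='e'->'d', delta=(4-5)*13^2 mod 101 = 33, hash=6+33 mod 101 = 39 <-- target
Option B: s[3]='c'->'j', delta=(10-3)*13^0 mod 101 = 7, hash=6+7 mod 101 = 13
Option C: s[1]='e'->'c', delta=(3-5)*13^2 mod 101 = 66, hash=6+66 mod 101 = 72
Option D: s[3]='c'->'e', delta=(5-3)*13^0 mod 101 = 2, hash=6+2 mod 101 = 8
Option E: s[0]='h'->'j', delta=(10-8)*13^3 mod 101 = 51, hash=6+51 mod 101 = 57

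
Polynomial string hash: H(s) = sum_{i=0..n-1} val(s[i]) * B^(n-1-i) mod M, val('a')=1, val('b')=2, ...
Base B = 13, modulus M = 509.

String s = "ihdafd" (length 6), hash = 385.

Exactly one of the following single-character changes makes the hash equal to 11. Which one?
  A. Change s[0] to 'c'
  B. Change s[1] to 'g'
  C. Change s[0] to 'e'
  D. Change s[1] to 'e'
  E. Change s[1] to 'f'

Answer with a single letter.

Option A: s[0]='i'->'c', delta=(3-9)*13^5 mod 509 = 135, hash=385+135 mod 509 = 11 <-- target
Option B: s[1]='h'->'g', delta=(7-8)*13^4 mod 509 = 452, hash=385+452 mod 509 = 328
Option C: s[0]='i'->'e', delta=(5-9)*13^5 mod 509 = 90, hash=385+90 mod 509 = 475
Option D: s[1]='h'->'e', delta=(5-8)*13^4 mod 509 = 338, hash=385+338 mod 509 = 214
Option E: s[1]='h'->'f', delta=(6-8)*13^4 mod 509 = 395, hash=385+395 mod 509 = 271

Answer: A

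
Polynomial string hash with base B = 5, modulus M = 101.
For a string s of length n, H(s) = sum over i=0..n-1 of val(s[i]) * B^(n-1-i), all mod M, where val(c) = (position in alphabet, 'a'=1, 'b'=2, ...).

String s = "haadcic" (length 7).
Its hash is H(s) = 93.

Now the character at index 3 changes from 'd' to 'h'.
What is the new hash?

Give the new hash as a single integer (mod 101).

Answer: 88

Derivation:
val('d') = 4, val('h') = 8
Position k = 3, exponent = n-1-k = 3
B^3 mod M = 5^3 mod 101 = 24
Delta = (8 - 4) * 24 mod 101 = 96
New hash = (93 + 96) mod 101 = 88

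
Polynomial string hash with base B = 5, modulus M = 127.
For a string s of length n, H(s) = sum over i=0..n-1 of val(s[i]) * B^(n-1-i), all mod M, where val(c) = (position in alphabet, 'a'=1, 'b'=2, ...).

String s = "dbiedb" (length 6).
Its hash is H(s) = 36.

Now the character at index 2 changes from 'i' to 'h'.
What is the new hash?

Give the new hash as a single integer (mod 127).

Answer: 38

Derivation:
val('i') = 9, val('h') = 8
Position k = 2, exponent = n-1-k = 3
B^3 mod M = 5^3 mod 127 = 125
Delta = (8 - 9) * 125 mod 127 = 2
New hash = (36 + 2) mod 127 = 38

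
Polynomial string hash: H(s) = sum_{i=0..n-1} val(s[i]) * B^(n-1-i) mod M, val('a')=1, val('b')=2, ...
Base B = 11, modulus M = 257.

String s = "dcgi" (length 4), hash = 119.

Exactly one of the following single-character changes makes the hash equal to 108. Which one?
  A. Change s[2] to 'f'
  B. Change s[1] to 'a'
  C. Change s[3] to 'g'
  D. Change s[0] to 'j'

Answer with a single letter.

Answer: A

Derivation:
Option A: s[2]='g'->'f', delta=(6-7)*11^1 mod 257 = 246, hash=119+246 mod 257 = 108 <-- target
Option B: s[1]='c'->'a', delta=(1-3)*11^2 mod 257 = 15, hash=119+15 mod 257 = 134
Option C: s[3]='i'->'g', delta=(7-9)*11^0 mod 257 = 255, hash=119+255 mod 257 = 117
Option D: s[0]='d'->'j', delta=(10-4)*11^3 mod 257 = 19, hash=119+19 mod 257 = 138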